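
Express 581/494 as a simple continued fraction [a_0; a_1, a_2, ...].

Run the Euclidean algorithm on 581 and 494; the successive quotients are the partial quotients a_0, a_1, ... (each step inverts the fractional part left over by the previous one):
  581 = 1*494 + 87, so a_0 = 1.
  494 = 5*87 + 59, so a_1 = 5.
  87 = 1*59 + 28, so a_2 = 1.
  59 = 2*28 + 3, so a_3 = 2.
  28 = 9*3 + 1, so a_4 = 9.
  3 = 3*1 + 0, so a_5 = 3.
The remainder reaches 0 after 6 divisions, so the expansion has 6 partial quotients, read off in order.

[1; 5, 1, 2, 9, 3]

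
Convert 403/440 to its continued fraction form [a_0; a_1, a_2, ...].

[0; 1, 10, 1, 8, 4]

Run the Euclidean algorithm on 403 and 440; the successive quotients are the partial quotients a_0, a_1, ... (each step inverts the fractional part left over by the previous one):
  403 = 0*440 + 403, so a_0 = 0.
  440 = 1*403 + 37, so a_1 = 1.
  403 = 10*37 + 33, so a_2 = 10.
  37 = 1*33 + 4, so a_3 = 1.
  33 = 8*4 + 1, so a_4 = 8.
  4 = 4*1 + 0, so a_5 = 4.
The remainder reaches 0 after 6 divisions, so the expansion has 6 partial quotients, read off in order.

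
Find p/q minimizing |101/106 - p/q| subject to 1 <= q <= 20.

Expand x = 101/106 as a continued fraction with the Euclidean algorithm:
  101 = 0*106 + 101, so a_0 = 0.
  106 = 1*101 + 5, so a_1 = 1.
  101 = 20*5 + 1, so a_2 = 20.
  5 = 5*1 + 0, so a_3 = 5.
so x = [0; 1, 20, 5].
Convergents (p_i = a_i*p_{i-1} + p_{i-2}, q_i = a_i*q_{i-1} + q_{i-2} with p_{-2}=0, p_{-1}=1, q_{-2}=1, q_{-1}=0), until the denominator exceeds 20:
  i=0: a_0=0, p_0 = 0*1 + 0 = 0, q_0 = 0*0 + 1 = 1.
  i=1: a_1=1, p_1 = 1*0 + 1 = 1, q_1 = 1*1 + 0 = 1.
  i=2: a_2=20, p_2 = 20*1 + 0 = 20, q_2 = 20*1 + 1 = 21.
q_2 = 21 > 20, so the last convergent with denominator <= 20 is p_1/q_1 = 1/1.
The closest fraction with denominator <= 20 is either p_1/q_1 or the intermediate fraction (k*p_1 + p_0)/(k*q_1 + q_0) with the largest k >= 1 whose denominator stays <= 20; these approach x as k grows, and every other convergent or intermediate fraction in range is farther away.
Largest k: floor((20 - q_0)/q_1) = floor((20 - 1)/1) = 19.
That gives (19*1 + 0)/(19*1 + 1) = 19/20.
Compare the errors: |x - 1/1| = |101*1 - 1*106|/(106*1) = 5/106, and |x - 19/20| = |101*20 - 19*106|/(106*20) = 6/2120.
Cross-multiplying, 6*106 = 636 < 10600 = 5*2120, so 6/2120 is smaller: the intermediate fraction 19/20 is closer to x than 1/1.

19/20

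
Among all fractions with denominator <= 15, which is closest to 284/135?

Expand x = 284/135 as a continued fraction with the Euclidean algorithm:
  284 = 2*135 + 14, so a_0 = 2.
  135 = 9*14 + 9, so a_1 = 9.
  14 = 1*9 + 5, so a_2 = 1.
  9 = 1*5 + 4, so a_3 = 1.
  5 = 1*4 + 1, so a_4 = 1.
  4 = 4*1 + 0, so a_5 = 4.
so x = [2; 9, 1, 1, 1, 4].
Convergents (p_i = a_i*p_{i-1} + p_{i-2}, q_i = a_i*q_{i-1} + q_{i-2} with p_{-2}=0, p_{-1}=1, q_{-2}=1, q_{-1}=0), until the denominator exceeds 15:
  i=0: a_0=2, p_0 = 2*1 + 0 = 2, q_0 = 2*0 + 1 = 1.
  i=1: a_1=9, p_1 = 9*2 + 1 = 19, q_1 = 9*1 + 0 = 9.
  i=2: a_2=1, p_2 = 1*19 + 2 = 21, q_2 = 1*9 + 1 = 10.
  i=3: a_3=1, p_3 = 1*21 + 19 = 40, q_3 = 1*10 + 9 = 19.
q_3 = 19 > 15, so the last convergent with denominator <= 15 is p_2/q_2 = 21/10.
The closest fraction with denominator <= 15 is either p_2/q_2 or the intermediate fraction (k*p_2 + p_1)/(k*q_2 + q_1) with the largest k >= 1 whose denominator stays <= 15; these approach x as k grows, and every other convergent or intermediate fraction in range is farther away.
Largest k: floor((15 - q_1)/q_2) = floor((15 - 9)/10) = 0.
Since k = 0, no intermediate fraction beyond p_2/q_2 has denominator <= 15, so the convergent 21/10 is the closest (its error is |284*10 - 21*135|/(135*10) = 5/1350).

21/10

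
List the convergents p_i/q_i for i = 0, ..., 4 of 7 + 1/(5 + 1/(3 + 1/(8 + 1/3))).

Using the convergent recurrence p_i = a_i*p_{i-1} + p_{i-2}, q_i = a_i*q_{i-1} + q_{i-2} with p_{-2}=0, p_{-1}=1, q_{-2}=1, q_{-1}=0:
  i=0: a_0=7, p_0 = 7*1 + 0 = 7, q_0 = 7*0 + 1 = 1.
  i=1: a_1=5, p_1 = 5*7 + 1 = 36, q_1 = 5*1 + 0 = 5.
  i=2: a_2=3, p_2 = 3*36 + 7 = 115, q_2 = 3*5 + 1 = 16.
  i=3: a_3=8, p_3 = 8*115 + 36 = 956, q_3 = 8*16 + 5 = 133.
  i=4: a_4=3, p_4 = 3*956 + 115 = 2983, q_4 = 3*133 + 16 = 415.

7/1, 36/5, 115/16, 956/133, 2983/415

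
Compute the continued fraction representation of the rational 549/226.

[2; 2, 3, 32]

Run the Euclidean algorithm on 549 and 226; the successive quotients are the partial quotients a_0, a_1, ... (each step inverts the fractional part left over by the previous one):
  549 = 2*226 + 97, so a_0 = 2.
  226 = 2*97 + 32, so a_1 = 2.
  97 = 3*32 + 1, so a_2 = 3.
  32 = 32*1 + 0, so a_3 = 32.
The remainder reaches 0 after 4 divisions, so the expansion has 4 partial quotients, read off in order.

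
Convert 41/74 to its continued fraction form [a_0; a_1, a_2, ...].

Run the Euclidean algorithm on 41 and 74; the successive quotients are the partial quotients a_0, a_1, ... (each step inverts the fractional part left over by the previous one):
  41 = 0*74 + 41, so a_0 = 0.
  74 = 1*41 + 33, so a_1 = 1.
  41 = 1*33 + 8, so a_2 = 1.
  33 = 4*8 + 1, so a_3 = 4.
  8 = 8*1 + 0, so a_4 = 8.
The remainder reaches 0 after 5 divisions, so the expansion has 5 partial quotients, read off in order.

[0; 1, 1, 4, 8]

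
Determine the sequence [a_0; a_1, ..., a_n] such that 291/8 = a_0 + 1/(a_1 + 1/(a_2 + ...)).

Run the Euclidean algorithm on 291 and 8; the successive quotients are the partial quotients a_0, a_1, ... (each step inverts the fractional part left over by the previous one):
  291 = 36*8 + 3, so a_0 = 36.
  8 = 2*3 + 2, so a_1 = 2.
  3 = 1*2 + 1, so a_2 = 1.
  2 = 2*1 + 0, so a_3 = 2.
The remainder reaches 0 after 4 divisions, so the expansion has 4 partial quotients, read off in order.

[36; 2, 1, 2]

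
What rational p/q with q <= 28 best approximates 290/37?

196/25

Expand x = 290/37 as a continued fraction with the Euclidean algorithm:
  290 = 7*37 + 31, so a_0 = 7.
  37 = 1*31 + 6, so a_1 = 1.
  31 = 5*6 + 1, so a_2 = 5.
  6 = 6*1 + 0, so a_3 = 6.
so x = [7; 1, 5, 6].
Convergents (p_i = a_i*p_{i-1} + p_{i-2}, q_i = a_i*q_{i-1} + q_{i-2} with p_{-2}=0, p_{-1}=1, q_{-2}=1, q_{-1}=0), until the denominator exceeds 28:
  i=0: a_0=7, p_0 = 7*1 + 0 = 7, q_0 = 7*0 + 1 = 1.
  i=1: a_1=1, p_1 = 1*7 + 1 = 8, q_1 = 1*1 + 0 = 1.
  i=2: a_2=5, p_2 = 5*8 + 7 = 47, q_2 = 5*1 + 1 = 6.
  i=3: a_3=6, p_3 = 6*47 + 8 = 290, q_3 = 6*6 + 1 = 37.
q_3 = 37 > 28, so the last convergent with denominator <= 28 is p_2/q_2 = 47/6.
The closest fraction with denominator <= 28 is either p_2/q_2 or the intermediate fraction (k*p_2 + p_1)/(k*q_2 + q_1) with the largest k >= 1 whose denominator stays <= 28; these approach x as k grows, and every other convergent or intermediate fraction in range is farther away.
Largest k: floor((28 - q_1)/q_2) = floor((28 - 1)/6) = 4.
That gives (4*47 + 8)/(4*6 + 1) = 196/25.
Compare the errors: |x - 47/6| = |290*6 - 47*37|/(37*6) = 1/222, and |x - 196/25| = |290*25 - 196*37|/(37*25) = 2/925.
Cross-multiplying, 2*222 = 444 < 925 = 1*925, so 2/925 is smaller: the intermediate fraction 196/25 is closer to x than 47/6.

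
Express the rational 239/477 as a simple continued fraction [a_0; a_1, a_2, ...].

[0; 1, 1, 238]

Run the Euclidean algorithm on 239 and 477; the successive quotients are the partial quotients a_0, a_1, ... (each step inverts the fractional part left over by the previous one):
  239 = 0*477 + 239, so a_0 = 0.
  477 = 1*239 + 238, so a_1 = 1.
  239 = 1*238 + 1, so a_2 = 1.
  238 = 238*1 + 0, so a_3 = 238.
The remainder reaches 0 after 4 divisions, so the expansion has 4 partial quotients, read off in order.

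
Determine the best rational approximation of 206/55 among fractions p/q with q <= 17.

Expand x = 206/55 as a continued fraction with the Euclidean algorithm:
  206 = 3*55 + 41, so a_0 = 3.
  55 = 1*41 + 14, so a_1 = 1.
  41 = 2*14 + 13, so a_2 = 2.
  14 = 1*13 + 1, so a_3 = 1.
  13 = 13*1 + 0, so a_4 = 13.
so x = [3; 1, 2, 1, 13].
Convergents (p_i = a_i*p_{i-1} + p_{i-2}, q_i = a_i*q_{i-1} + q_{i-2} with p_{-2}=0, p_{-1}=1, q_{-2}=1, q_{-1}=0), until the denominator exceeds 17:
  i=0: a_0=3, p_0 = 3*1 + 0 = 3, q_0 = 3*0 + 1 = 1.
  i=1: a_1=1, p_1 = 1*3 + 1 = 4, q_1 = 1*1 + 0 = 1.
  i=2: a_2=2, p_2 = 2*4 + 3 = 11, q_2 = 2*1 + 1 = 3.
  i=3: a_3=1, p_3 = 1*11 + 4 = 15, q_3 = 1*3 + 1 = 4.
  i=4: a_4=13, p_4 = 13*15 + 11 = 206, q_4 = 13*4 + 3 = 55.
q_4 = 55 > 17, so the last convergent with denominator <= 17 is p_3/q_3 = 15/4.
The closest fraction with denominator <= 17 is either p_3/q_3 or the intermediate fraction (k*p_3 + p_2)/(k*q_3 + q_2) with the largest k >= 1 whose denominator stays <= 17; these approach x as k grows, and every other convergent or intermediate fraction in range is farther away.
Largest k: floor((17 - q_2)/q_3) = floor((17 - 3)/4) = 3.
That gives (3*15 + 11)/(3*4 + 3) = 56/15.
Compare the errors: |x - 15/4| = |206*4 - 15*55|/(55*4) = 1/220, and |x - 56/15| = |206*15 - 56*55|/(55*15) = 10/825.
Cross-multiplying, 1*825 = 825 < 2200 = 10*220, so 1/220 is smaller: the convergent 15/4 is closer to x than 56/15.

15/4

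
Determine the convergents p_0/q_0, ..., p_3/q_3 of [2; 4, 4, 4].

2/1, 9/4, 38/17, 161/72

Using the convergent recurrence p_i = a_i*p_{i-1} + p_{i-2}, q_i = a_i*q_{i-1} + q_{i-2} with p_{-2}=0, p_{-1}=1, q_{-2}=1, q_{-1}=0:
  i=0: a_0=2, p_0 = 2*1 + 0 = 2, q_0 = 2*0 + 1 = 1.
  i=1: a_1=4, p_1 = 4*2 + 1 = 9, q_1 = 4*1 + 0 = 4.
  i=2: a_2=4, p_2 = 4*9 + 2 = 38, q_2 = 4*4 + 1 = 17.
  i=3: a_3=4, p_3 = 4*38 + 9 = 161, q_3 = 4*17 + 4 = 72.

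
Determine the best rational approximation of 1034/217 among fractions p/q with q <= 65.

81/17

Expand x = 1034/217 as a continued fraction with the Euclidean algorithm:
  1034 = 4*217 + 166, so a_0 = 4.
  217 = 1*166 + 51, so a_1 = 1.
  166 = 3*51 + 13, so a_2 = 3.
  51 = 3*13 + 12, so a_3 = 3.
  13 = 1*12 + 1, so a_4 = 1.
  12 = 12*1 + 0, so a_5 = 12.
so x = [4; 1, 3, 3, 1, 12].
Convergents (p_i = a_i*p_{i-1} + p_{i-2}, q_i = a_i*q_{i-1} + q_{i-2} with p_{-2}=0, p_{-1}=1, q_{-2}=1, q_{-1}=0), until the denominator exceeds 65:
  i=0: a_0=4, p_0 = 4*1 + 0 = 4, q_0 = 4*0 + 1 = 1.
  i=1: a_1=1, p_1 = 1*4 + 1 = 5, q_1 = 1*1 + 0 = 1.
  i=2: a_2=3, p_2 = 3*5 + 4 = 19, q_2 = 3*1 + 1 = 4.
  i=3: a_3=3, p_3 = 3*19 + 5 = 62, q_3 = 3*4 + 1 = 13.
  i=4: a_4=1, p_4 = 1*62 + 19 = 81, q_4 = 1*13 + 4 = 17.
  i=5: a_5=12, p_5 = 12*81 + 62 = 1034, q_5 = 12*17 + 13 = 217.
q_5 = 217 > 65, so the last convergent with denominator <= 65 is p_4/q_4 = 81/17.
The closest fraction with denominator <= 65 is either p_4/q_4 or the intermediate fraction (k*p_4 + p_3)/(k*q_4 + q_3) with the largest k >= 1 whose denominator stays <= 65; these approach x as k grows, and every other convergent or intermediate fraction in range is farther away.
Largest k: floor((65 - q_3)/q_4) = floor((65 - 13)/17) = 3.
That gives (3*81 + 62)/(3*17 + 13) = 305/64.
Compare the errors: |x - 81/17| = |1034*17 - 81*217|/(217*17) = 1/3689, and |x - 305/64| = |1034*64 - 305*217|/(217*64) = 9/13888.
Cross-multiplying, 1*13888 = 13888 < 33201 = 9*3689, so 1/3689 is smaller: the convergent 81/17 is closer to x than 305/64.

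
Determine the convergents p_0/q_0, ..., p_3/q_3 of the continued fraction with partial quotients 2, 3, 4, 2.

Using the convergent recurrence p_i = a_i*p_{i-1} + p_{i-2}, q_i = a_i*q_{i-1} + q_{i-2} with p_{-2}=0, p_{-1}=1, q_{-2}=1, q_{-1}=0:
  i=0: a_0=2, p_0 = 2*1 + 0 = 2, q_0 = 2*0 + 1 = 1.
  i=1: a_1=3, p_1 = 3*2 + 1 = 7, q_1 = 3*1 + 0 = 3.
  i=2: a_2=4, p_2 = 4*7 + 2 = 30, q_2 = 4*3 + 1 = 13.
  i=3: a_3=2, p_3 = 2*30 + 7 = 67, q_3 = 2*13 + 3 = 29.

2/1, 7/3, 30/13, 67/29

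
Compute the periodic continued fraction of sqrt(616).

Write x_i = (sqrt(616) + m_i)/d_i with (m_0, d_0) = (0, 1). a_0 = floor(sqrt(616)) = 24, since 24^2 = 576 <= 616 < 625 = 25^2.
Iterate m_{i+1} = d_i*a_i - m_i, d_{i+1} = (616 - m_{i+1}^2)/d_i, a_{i+1} = floor((a_0 + m_{i+1})/d_{i+1}):
  m_1 = 1*24 - 0 = 24, d_1 = (616 - 24^2)/1 = 40/1 = 40, a_1 = floor((24 + 24)/40) = 1.
  m_2 = 40*1 - 24 = 16, d_2 = (616 - 16^2)/40 = 360/40 = 9, a_2 = floor((24 + 16)/9) = 4.
  m_3 = 9*4 - 16 = 20, d_3 = (616 - 20^2)/9 = 216/9 = 24, a_3 = floor((24 + 20)/24) = 1.
  m_4 = 24*1 - 20 = 4, d_4 = (616 - 4^2)/24 = 600/24 = 25, a_4 = floor((24 + 4)/25) = 1.
  m_5 = 25*1 - 4 = 21, d_5 = (616 - 21^2)/25 = 175/25 = 7, a_5 = floor((24 + 21)/7) = 6.
  m_6 = 7*6 - 21 = 21, d_6 = (616 - 21^2)/7 = 175/7 = 25, a_6 = floor((24 + 21)/25) = 1.
  m_7 = 25*1 - 21 = 4, d_7 = (616 - 4^2)/25 = 600/25 = 24, a_7 = floor((24 + 4)/24) = 1.
  m_8 = 24*1 - 4 = 20, d_8 = (616 - 20^2)/24 = 216/24 = 9, a_8 = floor((24 + 20)/9) = 4.
  m_9 = 9*4 - 20 = 16, d_9 = (616 - 16^2)/9 = 360/9 = 40, a_9 = floor((24 + 16)/40) = 1.
  m_10 = 40*1 - 16 = 24, d_10 = (616 - 24^2)/40 = 40/40 = 1, a_10 = floor((24 + 24)/1) = 48.
  m_11 = 1*48 - 24 = 24, d_11 = (616 - 24^2)/1 = 40/1 = 40: (m_11, d_11) = (m_1, d_1) = (24, 40), so from here the quotients repeat a_1, ..., a_10; the period length is 10.
Hence the expansion of sqrt(616) is a_0 = 24 followed by the repeating block 1, 4, 1, 1, 6, 1, 1, 4, 1, 48 (period 10).

[24; (1, 4, 1, 1, 6, 1, 1, 4, 1, 48)]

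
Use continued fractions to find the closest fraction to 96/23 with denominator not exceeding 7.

Expand x = 96/23 as a continued fraction with the Euclidean algorithm:
  96 = 4*23 + 4, so a_0 = 4.
  23 = 5*4 + 3, so a_1 = 5.
  4 = 1*3 + 1, so a_2 = 1.
  3 = 3*1 + 0, so a_3 = 3.
so x = [4; 5, 1, 3].
Convergents (p_i = a_i*p_{i-1} + p_{i-2}, q_i = a_i*q_{i-1} + q_{i-2} with p_{-2}=0, p_{-1}=1, q_{-2}=1, q_{-1}=0), until the denominator exceeds 7:
  i=0: a_0=4, p_0 = 4*1 + 0 = 4, q_0 = 4*0 + 1 = 1.
  i=1: a_1=5, p_1 = 5*4 + 1 = 21, q_1 = 5*1 + 0 = 5.
  i=2: a_2=1, p_2 = 1*21 + 4 = 25, q_2 = 1*5 + 1 = 6.
  i=3: a_3=3, p_3 = 3*25 + 21 = 96, q_3 = 3*6 + 5 = 23.
q_3 = 23 > 7, so the last convergent with denominator <= 7 is p_2/q_2 = 25/6.
The closest fraction with denominator <= 7 is either p_2/q_2 or the intermediate fraction (k*p_2 + p_1)/(k*q_2 + q_1) with the largest k >= 1 whose denominator stays <= 7; these approach x as k grows, and every other convergent or intermediate fraction in range is farther away.
Largest k: floor((7 - q_1)/q_2) = floor((7 - 5)/6) = 0.
Since k = 0, no intermediate fraction beyond p_2/q_2 has denominator <= 7, so the convergent 25/6 is the closest (its error is |96*6 - 25*23|/(23*6) = 1/138).

25/6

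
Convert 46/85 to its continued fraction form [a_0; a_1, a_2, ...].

Run the Euclidean algorithm on 46 and 85; the successive quotients are the partial quotients a_0, a_1, ... (each step inverts the fractional part left over by the previous one):
  46 = 0*85 + 46, so a_0 = 0.
  85 = 1*46 + 39, so a_1 = 1.
  46 = 1*39 + 7, so a_2 = 1.
  39 = 5*7 + 4, so a_3 = 5.
  7 = 1*4 + 3, so a_4 = 1.
  4 = 1*3 + 1, so a_5 = 1.
  3 = 3*1 + 0, so a_6 = 3.
The remainder reaches 0 after 7 divisions, so the expansion has 7 partial quotients, read off in order.

[0; 1, 1, 5, 1, 1, 3]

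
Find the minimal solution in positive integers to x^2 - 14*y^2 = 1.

(x, y) = (15, 4)

First expand sqrt(14) as a continued fraction. With x_i = (sqrt(14) + m_i)/d_i and (m_0, d_0) = (0, 1): a_0 = floor(sqrt(14)) = 3, since 3^2 = 9 <= 14 < 16 = 4^2.
Iterate m_{i+1} = d_i*a_i - m_i, d_{i+1} = (14 - m_{i+1}^2)/d_i, a_{i+1} = floor((a_0 + m_{i+1})/d_{i+1}):
  m_1 = 1*3 - 0 = 3, d_1 = (14 - 3^2)/1 = 5/1 = 5, a_1 = floor((3 + 3)/5) = 1.
  m_2 = 5*1 - 3 = 2, d_2 = (14 - 2^2)/5 = 10/5 = 2, a_2 = floor((3 + 2)/2) = 2.
  m_3 = 2*2 - 2 = 2, d_3 = (14 - 2^2)/2 = 10/2 = 5, a_3 = floor((3 + 2)/5) = 1.
  m_4 = 5*1 - 2 = 3, d_4 = (14 - 3^2)/5 = 5/5 = 1, a_4 = floor((3 + 3)/1) = 6.
  m_5 = 1*6 - 3 = 3, d_5 = (14 - 3^2)/1 = 5/1 = 5: (m_5, d_5) = (m_1, d_1) = (3, 5), so from here the quotients repeat a_1, ..., a_4; the period length is 4.
So sqrt(14) = [3; (1, 2, 1, 6)] with period length k = 4.
k is even, so the fundamental solution of x^2 - 14y^2 = 1 is (p_{k-1}, q_{k-1}) = (p_3, q_3); compute convergents through index 3.
Convergents (p_i = a_i*p_{i-1} + p_{i-2}, q_i = a_i*q_{i-1} + q_{i-2} with p_{-2}=0, p_{-1}=1, q_{-2}=1, q_{-1}=0):
  i=0: a_0=3, p_0 = 3*1 + 0 = 3, q_0 = 3*0 + 1 = 1.
  i=1: a_1=1, p_1 = 1*3 + 1 = 4, q_1 = 1*1 + 0 = 1.
  i=2: a_2=2, p_2 = 2*4 + 3 = 11, q_2 = 2*1 + 1 = 3.
  i=3: a_3=1, p_3 = 1*11 + 4 = 15, q_3 = 1*3 + 1 = 4.
Check: 15^2 - 14*4^2 = 225 - 224 = 1, so (x, y) = (15, 4) solves the equation, and by the theorem it is the least positive solution.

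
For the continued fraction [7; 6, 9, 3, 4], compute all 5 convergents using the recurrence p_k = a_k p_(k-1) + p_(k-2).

Using the convergent recurrence p_i = a_i*p_{i-1} + p_{i-2}, q_i = a_i*q_{i-1} + q_{i-2} with p_{-2}=0, p_{-1}=1, q_{-2}=1, q_{-1}=0:
  i=0: a_0=7, p_0 = 7*1 + 0 = 7, q_0 = 7*0 + 1 = 1.
  i=1: a_1=6, p_1 = 6*7 + 1 = 43, q_1 = 6*1 + 0 = 6.
  i=2: a_2=9, p_2 = 9*43 + 7 = 394, q_2 = 9*6 + 1 = 55.
  i=3: a_3=3, p_3 = 3*394 + 43 = 1225, q_3 = 3*55 + 6 = 171.
  i=4: a_4=4, p_4 = 4*1225 + 394 = 5294, q_4 = 4*171 + 55 = 739.

7/1, 43/6, 394/55, 1225/171, 5294/739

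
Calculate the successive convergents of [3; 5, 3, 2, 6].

Using the convergent recurrence p_i = a_i*p_{i-1} + p_{i-2}, q_i = a_i*q_{i-1} + q_{i-2} with p_{-2}=0, p_{-1}=1, q_{-2}=1, q_{-1}=0:
  i=0: a_0=3, p_0 = 3*1 + 0 = 3, q_0 = 3*0 + 1 = 1.
  i=1: a_1=5, p_1 = 5*3 + 1 = 16, q_1 = 5*1 + 0 = 5.
  i=2: a_2=3, p_2 = 3*16 + 3 = 51, q_2 = 3*5 + 1 = 16.
  i=3: a_3=2, p_3 = 2*51 + 16 = 118, q_3 = 2*16 + 5 = 37.
  i=4: a_4=6, p_4 = 6*118 + 51 = 759, q_4 = 6*37 + 16 = 238.

3/1, 16/5, 51/16, 118/37, 759/238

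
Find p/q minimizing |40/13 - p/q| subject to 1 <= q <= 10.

Expand x = 40/13 as a continued fraction with the Euclidean algorithm:
  40 = 3*13 + 1, so a_0 = 3.
  13 = 13*1 + 0, so a_1 = 13.
so x = [3; 13].
Convergents (p_i = a_i*p_{i-1} + p_{i-2}, q_i = a_i*q_{i-1} + q_{i-2} with p_{-2}=0, p_{-1}=1, q_{-2}=1, q_{-1}=0), until the denominator exceeds 10:
  i=0: a_0=3, p_0 = 3*1 + 0 = 3, q_0 = 3*0 + 1 = 1.
  i=1: a_1=13, p_1 = 13*3 + 1 = 40, q_1 = 13*1 + 0 = 13.
q_1 = 13 > 10, so the last convergent with denominator <= 10 is p_0/q_0 = 3/1.
The closest fraction with denominator <= 10 is either p_0/q_0 or the intermediate fraction (k*p_0 + p_{-1})/(k*q_0 + q_{-1}) with the largest k >= 1 whose denominator stays <= 10; these approach x as k grows, and every other convergent or intermediate fraction in range is farther away.
Largest k: floor((10 - q_{-1})/q_0) = floor((10 - 0)/1) = 10 (using the seeds p_{-1} = 1, q_{-1} = 0).
That gives (10*3 + 1)/(10*1 + 0) = 31/10.
Compare the errors: |x - 3/1| = |40*1 - 3*13|/(13*1) = 1/13, and |x - 31/10| = |40*10 - 31*13|/(13*10) = 3/130.
Cross-multiplying, 3*13 = 39 < 130 = 1*130, so 3/130 is smaller: the intermediate fraction 31/10 is closer to x than 3/1.

31/10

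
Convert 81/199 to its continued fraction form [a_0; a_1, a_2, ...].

[0; 2, 2, 5, 3, 2]

Run the Euclidean algorithm on 81 and 199; the successive quotients are the partial quotients a_0, a_1, ... (each step inverts the fractional part left over by the previous one):
  81 = 0*199 + 81, so a_0 = 0.
  199 = 2*81 + 37, so a_1 = 2.
  81 = 2*37 + 7, so a_2 = 2.
  37 = 5*7 + 2, so a_3 = 5.
  7 = 3*2 + 1, so a_4 = 3.
  2 = 2*1 + 0, so a_5 = 2.
The remainder reaches 0 after 6 divisions, so the expansion has 6 partial quotients, read off in order.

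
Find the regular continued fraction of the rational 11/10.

[1; 10]

Run the Euclidean algorithm on 11 and 10; the successive quotients are the partial quotients a_0, a_1, ... (each step inverts the fractional part left over by the previous one):
  11 = 1*10 + 1, so a_0 = 1.
  10 = 10*1 + 0, so a_1 = 10.
The remainder reaches 0 after 2 divisions, so the expansion has 2 partial quotients, read off in order.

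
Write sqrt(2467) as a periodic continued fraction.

Write x_i = (sqrt(2467) + m_i)/d_i with (m_0, d_0) = (0, 1). a_0 = floor(sqrt(2467)) = 49, since 49^2 = 2401 <= 2467 < 2500 = 50^2.
Iterate m_{i+1} = d_i*a_i - m_i, d_{i+1} = (2467 - m_{i+1}^2)/d_i, a_{i+1} = floor((a_0 + m_{i+1})/d_{i+1}):
  m_1 = 1*49 - 0 = 49, d_1 = (2467 - 49^2)/1 = 66/1 = 66, a_1 = floor((49 + 49)/66) = 1.
  m_2 = 66*1 - 49 = 17, d_2 = (2467 - 17^2)/66 = 2178/66 = 33, a_2 = floor((49 + 17)/33) = 2.
  m_3 = 33*2 - 17 = 49, d_3 = (2467 - 49^2)/33 = 66/33 = 2, a_3 = floor((49 + 49)/2) = 49.
  m_4 = 2*49 - 49 = 49, d_4 = (2467 - 49^2)/2 = 66/2 = 33, a_4 = floor((49 + 49)/33) = 2.
  m_5 = 33*2 - 49 = 17, d_5 = (2467 - 17^2)/33 = 2178/33 = 66, a_5 = floor((49 + 17)/66) = 1.
  m_6 = 66*1 - 17 = 49, d_6 = (2467 - 49^2)/66 = 66/66 = 1, a_6 = floor((49 + 49)/1) = 98.
  m_7 = 1*98 - 49 = 49, d_7 = (2467 - 49^2)/1 = 66/1 = 66: (m_7, d_7) = (m_1, d_1) = (49, 66), so from here the quotients repeat a_1, ..., a_6; the period length is 6.
Hence the expansion of sqrt(2467) is a_0 = 49 followed by the repeating block 1, 2, 49, 2, 1, 98 (period 6).

[49; (1, 2, 49, 2, 1, 98)]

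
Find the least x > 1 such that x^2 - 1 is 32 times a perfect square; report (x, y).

First expand sqrt(32) as a continued fraction. With x_i = (sqrt(32) + m_i)/d_i and (m_0, d_0) = (0, 1): a_0 = floor(sqrt(32)) = 5, since 5^2 = 25 <= 32 < 36 = 6^2.
Iterate m_{i+1} = d_i*a_i - m_i, d_{i+1} = (32 - m_{i+1}^2)/d_i, a_{i+1} = floor((a_0 + m_{i+1})/d_{i+1}):
  m_1 = 1*5 - 0 = 5, d_1 = (32 - 5^2)/1 = 7/1 = 7, a_1 = floor((5 + 5)/7) = 1.
  m_2 = 7*1 - 5 = 2, d_2 = (32 - 2^2)/7 = 28/7 = 4, a_2 = floor((5 + 2)/4) = 1.
  m_3 = 4*1 - 2 = 2, d_3 = (32 - 2^2)/4 = 28/4 = 7, a_3 = floor((5 + 2)/7) = 1.
  m_4 = 7*1 - 2 = 5, d_4 = (32 - 5^2)/7 = 7/7 = 1, a_4 = floor((5 + 5)/1) = 10.
  m_5 = 1*10 - 5 = 5, d_5 = (32 - 5^2)/1 = 7/1 = 7: (m_5, d_5) = (m_1, d_1) = (5, 7), so from here the quotients repeat a_1, ..., a_4; the period length is 4.
So sqrt(32) = [5; (1, 1, 1, 10)] with period length k = 4.
k is even, so the fundamental solution of x^2 - 32y^2 = 1 is (p_{k-1}, q_{k-1}) = (p_3, q_3); compute convergents through index 3.
Convergents (p_i = a_i*p_{i-1} + p_{i-2}, q_i = a_i*q_{i-1} + q_{i-2} with p_{-2}=0, p_{-1}=1, q_{-2}=1, q_{-1}=0):
  i=0: a_0=5, p_0 = 5*1 + 0 = 5, q_0 = 5*0 + 1 = 1.
  i=1: a_1=1, p_1 = 1*5 + 1 = 6, q_1 = 1*1 + 0 = 1.
  i=2: a_2=1, p_2 = 1*6 + 5 = 11, q_2 = 1*1 + 1 = 2.
  i=3: a_3=1, p_3 = 1*11 + 6 = 17, q_3 = 1*2 + 1 = 3.
Check: 17^2 - 32*3^2 = 289 - 288 = 1, so (x, y) = (17, 3) solves the equation, and by the theorem it is the least positive solution.

(x, y) = (17, 3)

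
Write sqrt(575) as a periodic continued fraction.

Write x_i = (sqrt(575) + m_i)/d_i with (m_0, d_0) = (0, 1). a_0 = floor(sqrt(575)) = 23, since 23^2 = 529 <= 575 < 576 = 24^2.
Iterate m_{i+1} = d_i*a_i - m_i, d_{i+1} = (575 - m_{i+1}^2)/d_i, a_{i+1} = floor((a_0 + m_{i+1})/d_{i+1}):
  m_1 = 1*23 - 0 = 23, d_1 = (575 - 23^2)/1 = 46/1 = 46, a_1 = floor((23 + 23)/46) = 1.
  m_2 = 46*1 - 23 = 23, d_2 = (575 - 23^2)/46 = 46/46 = 1, a_2 = floor((23 + 23)/1) = 46.
  m_3 = 1*46 - 23 = 23, d_3 = (575 - 23^2)/1 = 46/1 = 46: (m_3, d_3) = (m_1, d_1) = (23, 46), so from here the quotients repeat a_1, a_2; the period length is 2.
Hence the expansion of sqrt(575) is a_0 = 23 followed by the repeating block 1, 46 (period 2).

[23; (1, 46)]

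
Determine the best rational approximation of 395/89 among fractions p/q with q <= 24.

71/16

Expand x = 395/89 as a continued fraction with the Euclidean algorithm:
  395 = 4*89 + 39, so a_0 = 4.
  89 = 2*39 + 11, so a_1 = 2.
  39 = 3*11 + 6, so a_2 = 3.
  11 = 1*6 + 5, so a_3 = 1.
  6 = 1*5 + 1, so a_4 = 1.
  5 = 5*1 + 0, so a_5 = 5.
so x = [4; 2, 3, 1, 1, 5].
Convergents (p_i = a_i*p_{i-1} + p_{i-2}, q_i = a_i*q_{i-1} + q_{i-2} with p_{-2}=0, p_{-1}=1, q_{-2}=1, q_{-1}=0), until the denominator exceeds 24:
  i=0: a_0=4, p_0 = 4*1 + 0 = 4, q_0 = 4*0 + 1 = 1.
  i=1: a_1=2, p_1 = 2*4 + 1 = 9, q_1 = 2*1 + 0 = 2.
  i=2: a_2=3, p_2 = 3*9 + 4 = 31, q_2 = 3*2 + 1 = 7.
  i=3: a_3=1, p_3 = 1*31 + 9 = 40, q_3 = 1*7 + 2 = 9.
  i=4: a_4=1, p_4 = 1*40 + 31 = 71, q_4 = 1*9 + 7 = 16.
  i=5: a_5=5, p_5 = 5*71 + 40 = 395, q_5 = 5*16 + 9 = 89.
q_5 = 89 > 24, so the last convergent with denominator <= 24 is p_4/q_4 = 71/16.
The closest fraction with denominator <= 24 is either p_4/q_4 or the intermediate fraction (k*p_4 + p_3)/(k*q_4 + q_3) with the largest k >= 1 whose denominator stays <= 24; these approach x as k grows, and every other convergent or intermediate fraction in range is farther away.
Largest k: floor((24 - q_3)/q_4) = floor((24 - 9)/16) = 0.
Since k = 0, no intermediate fraction beyond p_4/q_4 has denominator <= 24, so the convergent 71/16 is the closest (its error is |395*16 - 71*89|/(89*16) = 1/1424).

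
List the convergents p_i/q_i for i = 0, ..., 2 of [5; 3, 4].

Using the convergent recurrence p_i = a_i*p_{i-1} + p_{i-2}, q_i = a_i*q_{i-1} + q_{i-2} with p_{-2}=0, p_{-1}=1, q_{-2}=1, q_{-1}=0:
  i=0: a_0=5, p_0 = 5*1 + 0 = 5, q_0 = 5*0 + 1 = 1.
  i=1: a_1=3, p_1 = 3*5 + 1 = 16, q_1 = 3*1 + 0 = 3.
  i=2: a_2=4, p_2 = 4*16 + 5 = 69, q_2 = 4*3 + 1 = 13.

5/1, 16/3, 69/13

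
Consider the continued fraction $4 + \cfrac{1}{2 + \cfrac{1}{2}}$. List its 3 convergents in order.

4/1, 9/2, 22/5

Using the convergent recurrence p_i = a_i*p_{i-1} + p_{i-2}, q_i = a_i*q_{i-1} + q_{i-2} with p_{-2}=0, p_{-1}=1, q_{-2}=1, q_{-1}=0:
  i=0: a_0=4, p_0 = 4*1 + 0 = 4, q_0 = 4*0 + 1 = 1.
  i=1: a_1=2, p_1 = 2*4 + 1 = 9, q_1 = 2*1 + 0 = 2.
  i=2: a_2=2, p_2 = 2*9 + 4 = 22, q_2 = 2*2 + 1 = 5.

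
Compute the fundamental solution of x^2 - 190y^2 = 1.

First expand sqrt(190) as a continued fraction. With x_i = (sqrt(190) + m_i)/d_i and (m_0, d_0) = (0, 1): a_0 = floor(sqrt(190)) = 13, since 13^2 = 169 <= 190 < 196 = 14^2.
Iterate m_{i+1} = d_i*a_i - m_i, d_{i+1} = (190 - m_{i+1}^2)/d_i, a_{i+1} = floor((a_0 + m_{i+1})/d_{i+1}):
  m_1 = 1*13 - 0 = 13, d_1 = (190 - 13^2)/1 = 21/1 = 21, a_1 = floor((13 + 13)/21) = 1.
  m_2 = 21*1 - 13 = 8, d_2 = (190 - 8^2)/21 = 126/21 = 6, a_2 = floor((13 + 8)/6) = 3.
  m_3 = 6*3 - 8 = 10, d_3 = (190 - 10^2)/6 = 90/6 = 15, a_3 = floor((13 + 10)/15) = 1.
  m_4 = 15*1 - 10 = 5, d_4 = (190 - 5^2)/15 = 165/15 = 11, a_4 = floor((13 + 5)/11) = 1.
  m_5 = 11*1 - 5 = 6, d_5 = (190 - 6^2)/11 = 154/11 = 14, a_5 = floor((13 + 6)/14) = 1.
  m_6 = 14*1 - 6 = 8, d_6 = (190 - 8^2)/14 = 126/14 = 9, a_6 = floor((13 + 8)/9) = 2.
  m_7 = 9*2 - 8 = 10, d_7 = (190 - 10^2)/9 = 90/9 = 10, a_7 = floor((13 + 10)/10) = 2.
  m_8 = 10*2 - 10 = 10, d_8 = (190 - 10^2)/10 = 90/10 = 9, a_8 = floor((13 + 10)/9) = 2.
  m_9 = 9*2 - 10 = 8, d_9 = (190 - 8^2)/9 = 126/9 = 14, a_9 = floor((13 + 8)/14) = 1.
  m_10 = 14*1 - 8 = 6, d_10 = (190 - 6^2)/14 = 154/14 = 11, a_10 = floor((13 + 6)/11) = 1.
  m_11 = 11*1 - 6 = 5, d_11 = (190 - 5^2)/11 = 165/11 = 15, a_11 = floor((13 + 5)/15) = 1.
  m_12 = 15*1 - 5 = 10, d_12 = (190 - 10^2)/15 = 90/15 = 6, a_12 = floor((13 + 10)/6) = 3.
  m_13 = 6*3 - 10 = 8, d_13 = (190 - 8^2)/6 = 126/6 = 21, a_13 = floor((13 + 8)/21) = 1.
  m_14 = 21*1 - 8 = 13, d_14 = (190 - 13^2)/21 = 21/21 = 1, a_14 = floor((13 + 13)/1) = 26.
  m_15 = 1*26 - 13 = 13, d_15 = (190 - 13^2)/1 = 21/1 = 21: (m_15, d_15) = (m_1, d_1) = (13, 21), so from here the quotients repeat a_1, ..., a_14; the period length is 14.
So sqrt(190) = [13; (1, 3, 1, 1, 1, 2, 2, 2, 1, 1, 1, 3, 1, 26)] with period length k = 14.
k is even, so the fundamental solution of x^2 - 190y^2 = 1 is (p_{k-1}, q_{k-1}) = (p_13, q_13); compute convergents through index 13.
Convergents (p_i = a_i*p_{i-1} + p_{i-2}, q_i = a_i*q_{i-1} + q_{i-2} with p_{-2}=0, p_{-1}=1, q_{-2}=1, q_{-1}=0):
  i=0: a_0=13, p_0 = 13*1 + 0 = 13, q_0 = 13*0 + 1 = 1.
  i=1: a_1=1, p_1 = 1*13 + 1 = 14, q_1 = 1*1 + 0 = 1.
  i=2: a_2=3, p_2 = 3*14 + 13 = 55, q_2 = 3*1 + 1 = 4.
  i=3: a_3=1, p_3 = 1*55 + 14 = 69, q_3 = 1*4 + 1 = 5.
  i=4: a_4=1, p_4 = 1*69 + 55 = 124, q_4 = 1*5 + 4 = 9.
  i=5: a_5=1, p_5 = 1*124 + 69 = 193, q_5 = 1*9 + 5 = 14.
  i=6: a_6=2, p_6 = 2*193 + 124 = 510, q_6 = 2*14 + 9 = 37.
  i=7: a_7=2, p_7 = 2*510 + 193 = 1213, q_7 = 2*37 + 14 = 88.
  i=8: a_8=2, p_8 = 2*1213 + 510 = 2936, q_8 = 2*88 + 37 = 213.
  i=9: a_9=1, p_9 = 1*2936 + 1213 = 4149, q_9 = 1*213 + 88 = 301.
  i=10: a_10=1, p_10 = 1*4149 + 2936 = 7085, q_10 = 1*301 + 213 = 514.
  i=11: a_11=1, p_11 = 1*7085 + 4149 = 11234, q_11 = 1*514 + 301 = 815.
  i=12: a_12=3, p_12 = 3*11234 + 7085 = 40787, q_12 = 3*815 + 514 = 2959.
  i=13: a_13=1, p_13 = 1*40787 + 11234 = 52021, q_13 = 1*2959 + 815 = 3774.
Check: 52021^2 - 190*3774^2 = 2706184441 - 2706184440 = 1, so (x, y) = (52021, 3774) solves the equation, and by the theorem it is the least positive solution.

(x, y) = (52021, 3774)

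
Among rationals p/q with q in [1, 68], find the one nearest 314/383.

Expand x = 314/383 as a continued fraction with the Euclidean algorithm:
  314 = 0*383 + 314, so a_0 = 0.
  383 = 1*314 + 69, so a_1 = 1.
  314 = 4*69 + 38, so a_2 = 4.
  69 = 1*38 + 31, so a_3 = 1.
  38 = 1*31 + 7, so a_4 = 1.
  31 = 4*7 + 3, so a_5 = 4.
  7 = 2*3 + 1, so a_6 = 2.
  3 = 3*1 + 0, so a_7 = 3.
so x = [0; 1, 4, 1, 1, 4, 2, 3].
Convergents (p_i = a_i*p_{i-1} + p_{i-2}, q_i = a_i*q_{i-1} + q_{i-2} with p_{-2}=0, p_{-1}=1, q_{-2}=1, q_{-1}=0), until the denominator exceeds 68:
  i=0: a_0=0, p_0 = 0*1 + 0 = 0, q_0 = 0*0 + 1 = 1.
  i=1: a_1=1, p_1 = 1*0 + 1 = 1, q_1 = 1*1 + 0 = 1.
  i=2: a_2=4, p_2 = 4*1 + 0 = 4, q_2 = 4*1 + 1 = 5.
  i=3: a_3=1, p_3 = 1*4 + 1 = 5, q_3 = 1*5 + 1 = 6.
  i=4: a_4=1, p_4 = 1*5 + 4 = 9, q_4 = 1*6 + 5 = 11.
  i=5: a_5=4, p_5 = 4*9 + 5 = 41, q_5 = 4*11 + 6 = 50.
  i=6: a_6=2, p_6 = 2*41 + 9 = 91, q_6 = 2*50 + 11 = 111.
q_6 = 111 > 68, so the last convergent with denominator <= 68 is p_5/q_5 = 41/50.
The closest fraction with denominator <= 68 is either p_5/q_5 or the intermediate fraction (k*p_5 + p_4)/(k*q_5 + q_4) with the largest k >= 1 whose denominator stays <= 68; these approach x as k grows, and every other convergent or intermediate fraction in range is farther away.
Largest k: floor((68 - q_4)/q_5) = floor((68 - 11)/50) = 1.
That gives (1*41 + 9)/(1*50 + 11) = 50/61.
Compare the errors: |x - 41/50| = |314*50 - 41*383|/(383*50) = 3/19150, and |x - 50/61| = |314*61 - 50*383|/(383*61) = 4/23363.
Cross-multiplying, 3*23363 = 70089 < 76600 = 4*19150, so 3/19150 is smaller: the convergent 41/50 is closer to x than 50/61.

41/50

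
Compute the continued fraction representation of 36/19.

[1; 1, 8, 2]

Run the Euclidean algorithm on 36 and 19; the successive quotients are the partial quotients a_0, a_1, ... (each step inverts the fractional part left over by the previous one):
  36 = 1*19 + 17, so a_0 = 1.
  19 = 1*17 + 2, so a_1 = 1.
  17 = 8*2 + 1, so a_2 = 8.
  2 = 2*1 + 0, so a_3 = 2.
The remainder reaches 0 after 4 divisions, so the expansion has 4 partial quotients, read off in order.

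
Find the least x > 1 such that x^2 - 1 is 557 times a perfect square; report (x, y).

First expand sqrt(557) as a continued fraction. With x_i = (sqrt(557) + m_i)/d_i and (m_0, d_0) = (0, 1): a_0 = floor(sqrt(557)) = 23, since 23^2 = 529 <= 557 < 576 = 24^2.
Iterate m_{i+1} = d_i*a_i - m_i, d_{i+1} = (557 - m_{i+1}^2)/d_i, a_{i+1} = floor((a_0 + m_{i+1})/d_{i+1}):
  m_1 = 1*23 - 0 = 23, d_1 = (557 - 23^2)/1 = 28/1 = 28, a_1 = floor((23 + 23)/28) = 1.
  m_2 = 28*1 - 23 = 5, d_2 = (557 - 5^2)/28 = 532/28 = 19, a_2 = floor((23 + 5)/19) = 1.
  m_3 = 19*1 - 5 = 14, d_3 = (557 - 14^2)/19 = 361/19 = 19, a_3 = floor((23 + 14)/19) = 1.
  m_4 = 19*1 - 14 = 5, d_4 = (557 - 5^2)/19 = 532/19 = 28, a_4 = floor((23 + 5)/28) = 1.
  m_5 = 28*1 - 5 = 23, d_5 = (557 - 23^2)/28 = 28/28 = 1, a_5 = floor((23 + 23)/1) = 46.
  m_6 = 1*46 - 23 = 23, d_6 = (557 - 23^2)/1 = 28/1 = 28: (m_6, d_6) = (m_1, d_1) = (23, 28), so from here the quotients repeat a_1, ..., a_5; the period length is 5.
So sqrt(557) = [23; (1, 1, 1, 1, 46)] with period length k = 5.
k is odd, so (p_{k-1}, q_{k-1}) only solves x^2 - 557y^2 = -1 and the fundamental solution of x^2 - 557y^2 = 1 is (p_{2k-1}, q_{2k-1}) = (p_9, q_9); compute convergents through index 9, running through the period twice.
Convergents (p_i = a_i*p_{i-1} + p_{i-2}, q_i = a_i*q_{i-1} + q_{i-2} with p_{-2}=0, p_{-1}=1, q_{-2}=1, q_{-1}=0):
  i=0: a_0=23, p_0 = 23*1 + 0 = 23, q_0 = 23*0 + 1 = 1.
  i=1: a_1=1, p_1 = 1*23 + 1 = 24, q_1 = 1*1 + 0 = 1.
  i=2: a_2=1, p_2 = 1*24 + 23 = 47, q_2 = 1*1 + 1 = 2.
  i=3: a_3=1, p_3 = 1*47 + 24 = 71, q_3 = 1*2 + 1 = 3.
  i=4: a_4=1, p_4 = 1*71 + 47 = 118, q_4 = 1*3 + 2 = 5.
  i=5: a_5=46, p_5 = 46*118 + 71 = 5499, q_5 = 46*5 + 3 = 233.
  i=6: a_6=1, p_6 = 1*5499 + 118 = 5617, q_6 = 1*233 + 5 = 238.
  i=7: a_7=1, p_7 = 1*5617 + 5499 = 11116, q_7 = 1*238 + 233 = 471.
  i=8: a_8=1, p_8 = 1*11116 + 5617 = 16733, q_8 = 1*471 + 238 = 709.
  i=9: a_9=1, p_9 = 1*16733 + 11116 = 27849, q_9 = 1*709 + 471 = 1180.
Indeed p_4^2 - 557*q_4^2 = 13924 - 13925 = -1, not +1.
Check: 27849^2 - 557*1180^2 = 775566801 - 775566800 = 1, so (x, y) = (27849, 1180) solves the equation, and by the theorem it is the least positive solution.

(x, y) = (27849, 1180)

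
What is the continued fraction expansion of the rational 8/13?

[0; 1, 1, 1, 1, 2]

Run the Euclidean algorithm on 8 and 13; the successive quotients are the partial quotients a_0, a_1, ... (each step inverts the fractional part left over by the previous one):
  8 = 0*13 + 8, so a_0 = 0.
  13 = 1*8 + 5, so a_1 = 1.
  8 = 1*5 + 3, so a_2 = 1.
  5 = 1*3 + 2, so a_3 = 1.
  3 = 1*2 + 1, so a_4 = 1.
  2 = 2*1 + 0, so a_5 = 2.
The remainder reaches 0 after 6 divisions, so the expansion has 6 partial quotients, read off in order.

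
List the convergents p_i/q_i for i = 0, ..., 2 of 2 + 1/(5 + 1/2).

Using the convergent recurrence p_i = a_i*p_{i-1} + p_{i-2}, q_i = a_i*q_{i-1} + q_{i-2} with p_{-2}=0, p_{-1}=1, q_{-2}=1, q_{-1}=0:
  i=0: a_0=2, p_0 = 2*1 + 0 = 2, q_0 = 2*0 + 1 = 1.
  i=1: a_1=5, p_1 = 5*2 + 1 = 11, q_1 = 5*1 + 0 = 5.
  i=2: a_2=2, p_2 = 2*11 + 2 = 24, q_2 = 2*5 + 1 = 11.

2/1, 11/5, 24/11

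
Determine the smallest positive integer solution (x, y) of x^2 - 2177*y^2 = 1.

(x, y) = (5599, 120)

First expand sqrt(2177) as a continued fraction. With x_i = (sqrt(2177) + m_i)/d_i and (m_0, d_0) = (0, 1): a_0 = floor(sqrt(2177)) = 46, since 46^2 = 2116 <= 2177 < 2209 = 47^2.
Iterate m_{i+1} = d_i*a_i - m_i, d_{i+1} = (2177 - m_{i+1}^2)/d_i, a_{i+1} = floor((a_0 + m_{i+1})/d_{i+1}):
  m_1 = 1*46 - 0 = 46, d_1 = (2177 - 46^2)/1 = 61/1 = 61, a_1 = floor((46 + 46)/61) = 1.
  m_2 = 61*1 - 46 = 15, d_2 = (2177 - 15^2)/61 = 1952/61 = 32, a_2 = floor((46 + 15)/32) = 1.
  m_3 = 32*1 - 15 = 17, d_3 = (2177 - 17^2)/32 = 1888/32 = 59, a_3 = floor((46 + 17)/59) = 1.
  m_4 = 59*1 - 17 = 42, d_4 = (2177 - 42^2)/59 = 413/59 = 7, a_4 = floor((46 + 42)/7) = 12.
  m_5 = 7*12 - 42 = 42, d_5 = (2177 - 42^2)/7 = 413/7 = 59, a_5 = floor((46 + 42)/59) = 1.
  m_6 = 59*1 - 42 = 17, d_6 = (2177 - 17^2)/59 = 1888/59 = 32, a_6 = floor((46 + 17)/32) = 1.
  m_7 = 32*1 - 17 = 15, d_7 = (2177 - 15^2)/32 = 1952/32 = 61, a_7 = floor((46 + 15)/61) = 1.
  m_8 = 61*1 - 15 = 46, d_8 = (2177 - 46^2)/61 = 61/61 = 1, a_8 = floor((46 + 46)/1) = 92.
  m_9 = 1*92 - 46 = 46, d_9 = (2177 - 46^2)/1 = 61/1 = 61: (m_9, d_9) = (m_1, d_1) = (46, 61), so from here the quotients repeat a_1, ..., a_8; the period length is 8.
So sqrt(2177) = [46; (1, 1, 1, 12, 1, 1, 1, 92)] with period length k = 8.
k is even, so the fundamental solution of x^2 - 2177y^2 = 1 is (p_{k-1}, q_{k-1}) = (p_7, q_7); compute convergents through index 7.
Convergents (p_i = a_i*p_{i-1} + p_{i-2}, q_i = a_i*q_{i-1} + q_{i-2} with p_{-2}=0, p_{-1}=1, q_{-2}=1, q_{-1}=0):
  i=0: a_0=46, p_0 = 46*1 + 0 = 46, q_0 = 46*0 + 1 = 1.
  i=1: a_1=1, p_1 = 1*46 + 1 = 47, q_1 = 1*1 + 0 = 1.
  i=2: a_2=1, p_2 = 1*47 + 46 = 93, q_2 = 1*1 + 1 = 2.
  i=3: a_3=1, p_3 = 1*93 + 47 = 140, q_3 = 1*2 + 1 = 3.
  i=4: a_4=12, p_4 = 12*140 + 93 = 1773, q_4 = 12*3 + 2 = 38.
  i=5: a_5=1, p_5 = 1*1773 + 140 = 1913, q_5 = 1*38 + 3 = 41.
  i=6: a_6=1, p_6 = 1*1913 + 1773 = 3686, q_6 = 1*41 + 38 = 79.
  i=7: a_7=1, p_7 = 1*3686 + 1913 = 5599, q_7 = 1*79 + 41 = 120.
Check: 5599^2 - 2177*120^2 = 31348801 - 31348800 = 1, so (x, y) = (5599, 120) solves the equation, and by the theorem it is the least positive solution.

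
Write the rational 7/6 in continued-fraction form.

[1; 6]

Run the Euclidean algorithm on 7 and 6; the successive quotients are the partial quotients a_0, a_1, ... (each step inverts the fractional part left over by the previous one):
  7 = 1*6 + 1, so a_0 = 1.
  6 = 6*1 + 0, so a_1 = 6.
The remainder reaches 0 after 2 divisions, so the expansion has 2 partial quotients, read off in order.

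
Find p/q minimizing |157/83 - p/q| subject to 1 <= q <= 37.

Expand x = 157/83 as a continued fraction with the Euclidean algorithm:
  157 = 1*83 + 74, so a_0 = 1.
  83 = 1*74 + 9, so a_1 = 1.
  74 = 8*9 + 2, so a_2 = 8.
  9 = 4*2 + 1, so a_3 = 4.
  2 = 2*1 + 0, so a_4 = 2.
so x = [1; 1, 8, 4, 2].
Convergents (p_i = a_i*p_{i-1} + p_{i-2}, q_i = a_i*q_{i-1} + q_{i-2} with p_{-2}=0, p_{-1}=1, q_{-2}=1, q_{-1}=0), until the denominator exceeds 37:
  i=0: a_0=1, p_0 = 1*1 + 0 = 1, q_0 = 1*0 + 1 = 1.
  i=1: a_1=1, p_1 = 1*1 + 1 = 2, q_1 = 1*1 + 0 = 1.
  i=2: a_2=8, p_2 = 8*2 + 1 = 17, q_2 = 8*1 + 1 = 9.
  i=3: a_3=4, p_3 = 4*17 + 2 = 70, q_3 = 4*9 + 1 = 37.
  i=4: a_4=2, p_4 = 2*70 + 17 = 157, q_4 = 2*37 + 9 = 83.
q_4 = 83 > 37, so the last convergent with denominator <= 37 is p_3/q_3 = 70/37.
The closest fraction with denominator <= 37 is either p_3/q_3 or the intermediate fraction (k*p_3 + p_2)/(k*q_3 + q_2) with the largest k >= 1 whose denominator stays <= 37; these approach x as k grows, and every other convergent or intermediate fraction in range is farther away.
Largest k: floor((37 - q_2)/q_3) = floor((37 - 9)/37) = 0.
Since k = 0, no intermediate fraction beyond p_3/q_3 has denominator <= 37, so the convergent 70/37 is the closest (its error is |157*37 - 70*83|/(83*37) = 1/3071).

70/37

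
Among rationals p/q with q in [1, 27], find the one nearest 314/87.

Expand x = 314/87 as a continued fraction with the Euclidean algorithm:
  314 = 3*87 + 53, so a_0 = 3.
  87 = 1*53 + 34, so a_1 = 1.
  53 = 1*34 + 19, so a_2 = 1.
  34 = 1*19 + 15, so a_3 = 1.
  19 = 1*15 + 4, so a_4 = 1.
  15 = 3*4 + 3, so a_5 = 3.
  4 = 1*3 + 1, so a_6 = 1.
  3 = 3*1 + 0, so a_7 = 3.
so x = [3; 1, 1, 1, 1, 3, 1, 3].
Convergents (p_i = a_i*p_{i-1} + p_{i-2}, q_i = a_i*q_{i-1} + q_{i-2} with p_{-2}=0, p_{-1}=1, q_{-2}=1, q_{-1}=0), until the denominator exceeds 27:
  i=0: a_0=3, p_0 = 3*1 + 0 = 3, q_0 = 3*0 + 1 = 1.
  i=1: a_1=1, p_1 = 1*3 + 1 = 4, q_1 = 1*1 + 0 = 1.
  i=2: a_2=1, p_2 = 1*4 + 3 = 7, q_2 = 1*1 + 1 = 2.
  i=3: a_3=1, p_3 = 1*7 + 4 = 11, q_3 = 1*2 + 1 = 3.
  i=4: a_4=1, p_4 = 1*11 + 7 = 18, q_4 = 1*3 + 2 = 5.
  i=5: a_5=3, p_5 = 3*18 + 11 = 65, q_5 = 3*5 + 3 = 18.
  i=6: a_6=1, p_6 = 1*65 + 18 = 83, q_6 = 1*18 + 5 = 23.
  i=7: a_7=3, p_7 = 3*83 + 65 = 314, q_7 = 3*23 + 18 = 87.
q_7 = 87 > 27, so the last convergent with denominator <= 27 is p_6/q_6 = 83/23.
The closest fraction with denominator <= 27 is either p_6/q_6 or the intermediate fraction (k*p_6 + p_5)/(k*q_6 + q_5) with the largest k >= 1 whose denominator stays <= 27; these approach x as k grows, and every other convergent or intermediate fraction in range is farther away.
Largest k: floor((27 - q_5)/q_6) = floor((27 - 18)/23) = 0.
Since k = 0, no intermediate fraction beyond p_6/q_6 has denominator <= 27, so the convergent 83/23 is the closest (its error is |314*23 - 83*87|/(87*23) = 1/2001).

83/23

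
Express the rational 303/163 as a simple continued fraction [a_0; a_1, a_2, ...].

Run the Euclidean algorithm on 303 and 163; the successive quotients are the partial quotients a_0, a_1, ... (each step inverts the fractional part left over by the previous one):
  303 = 1*163 + 140, so a_0 = 1.
  163 = 1*140 + 23, so a_1 = 1.
  140 = 6*23 + 2, so a_2 = 6.
  23 = 11*2 + 1, so a_3 = 11.
  2 = 2*1 + 0, so a_4 = 2.
The remainder reaches 0 after 5 divisions, so the expansion has 5 partial quotients, read off in order.

[1; 1, 6, 11, 2]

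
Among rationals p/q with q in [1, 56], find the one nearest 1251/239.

Expand x = 1251/239 as a continued fraction with the Euclidean algorithm:
  1251 = 5*239 + 56, so a_0 = 5.
  239 = 4*56 + 15, so a_1 = 4.
  56 = 3*15 + 11, so a_2 = 3.
  15 = 1*11 + 4, so a_3 = 1.
  11 = 2*4 + 3, so a_4 = 2.
  4 = 1*3 + 1, so a_5 = 1.
  3 = 3*1 + 0, so a_6 = 3.
so x = [5; 4, 3, 1, 2, 1, 3].
Convergents (p_i = a_i*p_{i-1} + p_{i-2}, q_i = a_i*q_{i-1} + q_{i-2} with p_{-2}=0, p_{-1}=1, q_{-2}=1, q_{-1}=0), until the denominator exceeds 56:
  i=0: a_0=5, p_0 = 5*1 + 0 = 5, q_0 = 5*0 + 1 = 1.
  i=1: a_1=4, p_1 = 4*5 + 1 = 21, q_1 = 4*1 + 0 = 4.
  i=2: a_2=3, p_2 = 3*21 + 5 = 68, q_2 = 3*4 + 1 = 13.
  i=3: a_3=1, p_3 = 1*68 + 21 = 89, q_3 = 1*13 + 4 = 17.
  i=4: a_4=2, p_4 = 2*89 + 68 = 246, q_4 = 2*17 + 13 = 47.
  i=5: a_5=1, p_5 = 1*246 + 89 = 335, q_5 = 1*47 + 17 = 64.
q_5 = 64 > 56, so the last convergent with denominator <= 56 is p_4/q_4 = 246/47.
The closest fraction with denominator <= 56 is either p_4/q_4 or the intermediate fraction (k*p_4 + p_3)/(k*q_4 + q_3) with the largest k >= 1 whose denominator stays <= 56; these approach x as k grows, and every other convergent or intermediate fraction in range is farther away.
Largest k: floor((56 - q_3)/q_4) = floor((56 - 17)/47) = 0.
Since k = 0, no intermediate fraction beyond p_4/q_4 has denominator <= 56, so the convergent 246/47 is the closest (its error is |1251*47 - 246*239|/(239*47) = 3/11233).

246/47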